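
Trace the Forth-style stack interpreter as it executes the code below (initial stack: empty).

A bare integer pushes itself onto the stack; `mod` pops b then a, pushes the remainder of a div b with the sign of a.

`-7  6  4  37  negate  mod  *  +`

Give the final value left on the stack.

-7     -> -7
6      -> -7 6
4      -> -7 6 4
37     -> -7 6 4 37
negate -> -7 6 4 -37
mod    -> -7 6 4
*      -> -7 24
+      -> 17

17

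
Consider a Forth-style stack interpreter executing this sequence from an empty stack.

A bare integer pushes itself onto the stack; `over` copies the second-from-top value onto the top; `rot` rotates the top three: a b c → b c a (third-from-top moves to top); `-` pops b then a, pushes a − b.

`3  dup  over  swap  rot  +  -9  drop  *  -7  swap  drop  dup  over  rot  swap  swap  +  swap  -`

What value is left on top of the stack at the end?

3     [3]
dup   [3, 3]
over  [3, 3, 3]
swap  [3, 3, 3]
rot   [3, 3, 3]
+     [3, 6]
-9    [3, 6, -9]
drop  [3, 6]
*     [18]
-7    [18, -7]
swap  [-7, 18]
drop  [-7]
dup   [-7, -7]
over  [-7, -7, -7]
rot   [-7, -7, -7]
swap  [-7, -7, -7]
swap  [-7, -7, -7]
+     [-7, -14]
swap  [-14, -7]
-     [-7]

-7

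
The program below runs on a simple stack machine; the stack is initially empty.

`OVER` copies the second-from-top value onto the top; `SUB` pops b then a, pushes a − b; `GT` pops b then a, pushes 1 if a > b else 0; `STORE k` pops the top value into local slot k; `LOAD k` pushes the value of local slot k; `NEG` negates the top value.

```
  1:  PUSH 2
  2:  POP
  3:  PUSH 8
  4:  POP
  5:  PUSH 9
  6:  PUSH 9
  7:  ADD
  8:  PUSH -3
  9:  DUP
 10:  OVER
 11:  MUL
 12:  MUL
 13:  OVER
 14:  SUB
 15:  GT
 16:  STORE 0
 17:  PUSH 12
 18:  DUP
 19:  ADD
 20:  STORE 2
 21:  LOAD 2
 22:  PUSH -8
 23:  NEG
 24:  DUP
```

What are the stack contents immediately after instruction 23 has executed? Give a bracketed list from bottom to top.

PUSH 2   [2]
POP      []
PUSH 8   [8]
POP      []
PUSH 9   [9]
PUSH 9   [9, 9]
ADD      [18]
PUSH -3  [18, -3]
DUP      [18, -3, -3]
OVER     [18, -3, -3, -3]
MUL      [18, -3, 9]
MUL      [18, -27]
OVER     [18, -27, 18]
SUB      [18, -45]
GT       [1]
STORE 0  []
PUSH 12  [12]
DUP      [12, 12]
ADD      [24]
STORE 2  []
LOAD 2   [24]
PUSH -8  [24, -8]
NEG      [24, 8]

[24, 8]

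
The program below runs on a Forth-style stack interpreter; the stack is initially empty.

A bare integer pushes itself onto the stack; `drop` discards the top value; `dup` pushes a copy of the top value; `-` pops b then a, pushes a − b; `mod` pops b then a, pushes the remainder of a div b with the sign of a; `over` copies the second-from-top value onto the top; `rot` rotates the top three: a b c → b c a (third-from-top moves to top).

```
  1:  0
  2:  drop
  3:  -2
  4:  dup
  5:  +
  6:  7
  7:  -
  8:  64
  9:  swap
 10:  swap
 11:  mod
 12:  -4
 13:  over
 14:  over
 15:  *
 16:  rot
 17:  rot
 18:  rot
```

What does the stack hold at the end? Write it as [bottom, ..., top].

0    -> 0
drop -> (empty)
-2   -> -2
dup  -> -2 -2
+    -> -4
7    -> -4 7
-    -> -11
64   -> -11 64
swap -> 64 -11
swap -> -11 64
mod  -> -11
-4   -> -11 -4
over -> -11 -4 -11
over -> -11 -4 -11 -4
*    -> -11 -4 44
rot  -> -4 44 -11
rot  -> 44 -11 -4
rot  -> -11 -4 44

[-11, -4, 44]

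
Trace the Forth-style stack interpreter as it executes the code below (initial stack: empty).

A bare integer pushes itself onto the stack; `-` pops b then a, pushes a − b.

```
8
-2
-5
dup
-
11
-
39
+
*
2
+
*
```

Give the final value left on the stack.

-432

8   -> [8]
-2  -> [8, -2]
-5  -> [8, -2, -5]
dup -> [8, -2, -5, -5]
-   -> [8, -2, 0]
11  -> [8, -2, 0, 11]
-   -> [8, -2, -11]
39  -> [8, -2, -11, 39]
+   -> [8, -2, 28]
*   -> [8, -56]
2   -> [8, -56, 2]
+   -> [8, -54]
*   -> [-432]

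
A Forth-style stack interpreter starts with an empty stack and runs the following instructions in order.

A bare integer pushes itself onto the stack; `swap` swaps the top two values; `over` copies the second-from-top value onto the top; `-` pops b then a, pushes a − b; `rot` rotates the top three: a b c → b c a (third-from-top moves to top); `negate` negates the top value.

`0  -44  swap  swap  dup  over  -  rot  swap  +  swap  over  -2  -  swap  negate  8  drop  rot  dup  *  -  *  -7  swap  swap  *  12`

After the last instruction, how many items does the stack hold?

0      -> [0]
-44    -> [0, -44]
swap   -> [-44, 0]
swap   -> [0, -44]
dup    -> [0, -44, -44]
over   -> [0, -44, -44, -44]
-      -> [0, -44, 0]
rot    -> [-44, 0, 0]
swap   -> [-44, 0, 0]
+      -> [-44, 0]
swap   -> [0, -44]
over   -> [0, -44, 0]
-2     -> [0, -44, 0, -2]
-      -> [0, -44, 2]
swap   -> [0, 2, -44]
negate -> [0, 2, 44]
8      -> [0, 2, 44, 8]
drop   -> [0, 2, 44]
rot    -> [2, 44, 0]
dup    -> [2, 44, 0, 0]
*      -> [2, 44, 0]
-      -> [2, 44]
*      -> [88]
-7     -> [88, -7]
swap   -> [-7, 88]
swap   -> [88, -7]
*      -> [-616]
12     -> [-616, 12]

2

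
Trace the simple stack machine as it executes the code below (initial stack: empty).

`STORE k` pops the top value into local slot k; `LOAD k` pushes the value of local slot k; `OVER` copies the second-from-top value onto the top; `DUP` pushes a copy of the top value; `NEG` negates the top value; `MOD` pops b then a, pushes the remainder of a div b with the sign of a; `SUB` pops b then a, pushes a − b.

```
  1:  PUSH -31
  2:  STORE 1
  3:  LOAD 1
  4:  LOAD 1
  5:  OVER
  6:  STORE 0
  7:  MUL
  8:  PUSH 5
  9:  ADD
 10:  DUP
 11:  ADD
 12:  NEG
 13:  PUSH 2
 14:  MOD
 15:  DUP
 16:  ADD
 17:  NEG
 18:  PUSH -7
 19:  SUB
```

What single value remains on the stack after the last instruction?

PUSH -31  [-31]
STORE 1   []
LOAD 1    [-31]
LOAD 1    [-31, -31]
OVER      [-31, -31, -31]
STORE 0   [-31, -31]
MUL       [961]
PUSH 5    [961, 5]
ADD       [966]
DUP       [966, 966]
ADD       [1932]
NEG       [-1932]
PUSH 2    [-1932, 2]
MOD       [0]
DUP       [0, 0]
ADD       [0]
NEG       [0]
PUSH -7   [0, -7]
SUB       [7]

7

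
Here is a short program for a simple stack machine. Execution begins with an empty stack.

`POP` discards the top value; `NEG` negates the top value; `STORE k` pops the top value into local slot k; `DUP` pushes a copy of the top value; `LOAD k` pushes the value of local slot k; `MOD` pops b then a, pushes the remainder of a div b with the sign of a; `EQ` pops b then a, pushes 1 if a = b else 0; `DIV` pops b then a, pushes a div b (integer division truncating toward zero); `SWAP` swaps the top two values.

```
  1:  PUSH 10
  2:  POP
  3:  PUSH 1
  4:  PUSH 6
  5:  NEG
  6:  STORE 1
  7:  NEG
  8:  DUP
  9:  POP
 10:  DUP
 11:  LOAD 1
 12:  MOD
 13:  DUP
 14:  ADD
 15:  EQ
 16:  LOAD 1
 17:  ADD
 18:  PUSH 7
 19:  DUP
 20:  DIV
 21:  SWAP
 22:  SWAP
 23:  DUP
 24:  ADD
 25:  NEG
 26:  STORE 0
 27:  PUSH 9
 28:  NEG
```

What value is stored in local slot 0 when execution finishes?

-2

PUSH 10 : [10]
POP     : []
PUSH 1  : [1]
PUSH 6  : [1, 6]
NEG     : [1, -6]
STORE 1 : [1]
NEG     : [-1]
DUP     : [-1, -1]
POP     : [-1]
DUP     : [-1, -1]
LOAD 1  : [-1, -1, -6]
MOD     : [-1, -1]
DUP     : [-1, -1, -1]
ADD     : [-1, -2]
EQ      : [0]
LOAD 1  : [0, -6]
ADD     : [-6]
PUSH 7  : [-6, 7]
DUP     : [-6, 7, 7]
DIV     : [-6, 1]
SWAP    : [1, -6]
SWAP    : [-6, 1]
DUP     : [-6, 1, 1]
ADD     : [-6, 2]
NEG     : [-6, -2]
STORE 0 : [-6]
PUSH 9  : [-6, 9]
NEG     : [-6, -9]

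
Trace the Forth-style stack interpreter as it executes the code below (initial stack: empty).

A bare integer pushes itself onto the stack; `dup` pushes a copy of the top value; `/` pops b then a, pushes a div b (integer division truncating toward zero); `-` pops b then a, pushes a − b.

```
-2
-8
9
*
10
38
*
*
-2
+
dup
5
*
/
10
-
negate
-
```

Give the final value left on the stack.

-12

-2     : -2
-8     : -2 -8
9      : -2 -8 9
*      : -2 -72
10     : -2 -72 10
38     : -2 -72 10 38
*      : -2 -72 380
*      : -2 -27360
-2     : -2 -27360 -2
+      : -2 -27362
dup    : -2 -27362 -27362
5      : -2 -27362 -27362 5
*      : -2 -27362 -136810
/      : -2 0
10     : -2 0 10
-      : -2 -10
negate : -2 10
-      : -12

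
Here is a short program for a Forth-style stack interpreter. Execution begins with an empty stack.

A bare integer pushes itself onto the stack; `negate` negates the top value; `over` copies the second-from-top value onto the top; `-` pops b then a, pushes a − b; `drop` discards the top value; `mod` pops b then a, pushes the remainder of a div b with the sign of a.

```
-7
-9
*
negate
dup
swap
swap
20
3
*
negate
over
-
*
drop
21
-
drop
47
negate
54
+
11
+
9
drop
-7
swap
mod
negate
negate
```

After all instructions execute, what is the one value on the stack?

-7

-7     → -7
-9     → -7 -9
*      → 63
negate → -63
dup    → -63 -63
swap   → -63 -63
swap   → -63 -63
20     → -63 -63 20
3      → -63 -63 20 3
*      → -63 -63 60
negate → -63 -63 -60
over   → -63 -63 -60 -63
-      → -63 -63 3
*      → -63 -189
drop   → -63
21     → -63 21
-      → -84
drop   → (empty)
47     → 47
negate → -47
54     → -47 54
+      → 7
11     → 7 11
+      → 18
9      → 18 9
drop   → 18
-7     → 18 -7
swap   → -7 18
mod    → -7
negate → 7
negate → -7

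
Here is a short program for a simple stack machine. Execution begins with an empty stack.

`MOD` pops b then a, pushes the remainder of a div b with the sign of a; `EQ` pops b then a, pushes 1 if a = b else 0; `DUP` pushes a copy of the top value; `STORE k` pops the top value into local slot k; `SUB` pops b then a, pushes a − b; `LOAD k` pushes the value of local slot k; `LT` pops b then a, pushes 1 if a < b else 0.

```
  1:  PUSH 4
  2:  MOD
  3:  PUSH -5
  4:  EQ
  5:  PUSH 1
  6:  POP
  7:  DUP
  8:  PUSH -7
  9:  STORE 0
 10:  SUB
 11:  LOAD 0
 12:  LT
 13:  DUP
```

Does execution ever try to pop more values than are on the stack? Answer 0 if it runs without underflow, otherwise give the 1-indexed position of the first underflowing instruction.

PUSH 4 : 4
MOD  — needs 2 operands, stack has 1 → underflow

2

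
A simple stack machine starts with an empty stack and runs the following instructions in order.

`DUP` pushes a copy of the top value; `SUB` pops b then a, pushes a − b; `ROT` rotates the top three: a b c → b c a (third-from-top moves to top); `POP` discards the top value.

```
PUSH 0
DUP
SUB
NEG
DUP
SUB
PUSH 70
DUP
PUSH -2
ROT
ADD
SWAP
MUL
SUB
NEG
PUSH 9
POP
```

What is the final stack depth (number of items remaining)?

PUSH 0  -> 0
DUP     -> 0 0
SUB     -> 0
NEG     -> 0
DUP     -> 0 0
SUB     -> 0
PUSH 70 -> 0 70
DUP     -> 0 70 70
PUSH -2 -> 0 70 70 -2
ROT     -> 0 70 -2 70
ADD     -> 0 70 68
SWAP    -> 0 68 70
MUL     -> 0 4760
SUB     -> -4760
NEG     -> 4760
PUSH 9  -> 4760 9
POP     -> 4760

1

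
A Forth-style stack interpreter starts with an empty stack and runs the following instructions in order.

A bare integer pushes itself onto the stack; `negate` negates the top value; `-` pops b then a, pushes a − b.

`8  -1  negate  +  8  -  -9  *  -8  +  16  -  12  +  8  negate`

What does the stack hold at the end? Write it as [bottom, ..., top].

8      : [8]
-1     : [8, -1]
negate : [8, 1]
+      : [9]
8      : [9, 8]
-      : [1]
-9     : [1, -9]
*      : [-9]
-8     : [-9, -8]
+      : [-17]
16     : [-17, 16]
-      : [-33]
12     : [-33, 12]
+      : [-21]
8      : [-21, 8]
negate : [-21, -8]

[-21, -8]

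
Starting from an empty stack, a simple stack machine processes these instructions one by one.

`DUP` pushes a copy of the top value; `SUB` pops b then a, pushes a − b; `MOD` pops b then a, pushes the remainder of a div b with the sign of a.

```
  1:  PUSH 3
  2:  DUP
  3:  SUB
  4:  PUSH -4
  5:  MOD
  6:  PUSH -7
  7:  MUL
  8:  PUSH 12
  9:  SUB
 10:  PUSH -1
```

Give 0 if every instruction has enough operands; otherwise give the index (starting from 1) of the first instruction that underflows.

PUSH 3  → 3
DUP     → 3 3
SUB     → 0
PUSH -4 → 0 -4
MOD     → 0
PUSH -7 → 0 -7
MUL     → 0
PUSH 12 → 0 12
SUB     → -12
PUSH -1 → -12 -1

0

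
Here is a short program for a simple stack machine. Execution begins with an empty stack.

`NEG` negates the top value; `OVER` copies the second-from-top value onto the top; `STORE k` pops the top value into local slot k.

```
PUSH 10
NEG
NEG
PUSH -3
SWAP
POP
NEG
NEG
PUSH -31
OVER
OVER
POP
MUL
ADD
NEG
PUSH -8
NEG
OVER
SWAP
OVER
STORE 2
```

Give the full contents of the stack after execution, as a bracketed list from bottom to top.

[-90, -90, 8]

PUSH 10  → 10
NEG      → -10
NEG      → 10
PUSH -3  → 10 -3
SWAP     → -3 10
POP      → -3
NEG      → 3
NEG      → -3
PUSH -31 → -3 -31
OVER     → -3 -31 -3
OVER     → -3 -31 -3 -31
POP      → -3 -31 -3
MUL      → -3 93
ADD      → 90
NEG      → -90
PUSH -8  → -90 -8
NEG      → -90 8
OVER     → -90 8 -90
SWAP     → -90 -90 8
OVER     → -90 -90 8 -90
STORE 2  → -90 -90 8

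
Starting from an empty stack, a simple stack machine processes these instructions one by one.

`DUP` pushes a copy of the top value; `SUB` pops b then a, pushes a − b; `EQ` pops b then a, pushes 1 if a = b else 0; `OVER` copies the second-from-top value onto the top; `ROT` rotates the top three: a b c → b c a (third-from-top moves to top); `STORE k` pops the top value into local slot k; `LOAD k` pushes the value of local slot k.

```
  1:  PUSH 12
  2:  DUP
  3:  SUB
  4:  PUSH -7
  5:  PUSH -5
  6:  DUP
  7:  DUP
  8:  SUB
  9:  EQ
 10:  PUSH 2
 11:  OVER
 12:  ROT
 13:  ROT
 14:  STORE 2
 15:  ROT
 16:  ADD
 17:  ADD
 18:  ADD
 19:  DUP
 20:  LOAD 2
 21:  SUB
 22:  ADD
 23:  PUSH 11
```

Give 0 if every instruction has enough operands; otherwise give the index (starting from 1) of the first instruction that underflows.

PUSH 12 -> [12]
DUP     -> [12, 12]
SUB     -> [0]
PUSH -7 -> [0, -7]
PUSH -5 -> [0, -7, -5]
DUP     -> [0, -7, -5, -5]
DUP     -> [0, -7, -5, -5, -5]
SUB     -> [0, -7, -5, 0]
EQ      -> [0, -7, 0]
PUSH 2  -> [0, -7, 0, 2]
OVER    -> [0, -7, 0, 2, 0]
ROT     -> [0, -7, 2, 0, 0]
ROT     -> [0, -7, 0, 0, 2]
STORE 2 -> [0, -7, 0, 0]
ROT     -> [0, 0, 0, -7]
ADD     -> [0, 0, -7]
ADD     -> [0, -7]
ADD     -> [-7]
DUP     -> [-7, -7]
LOAD 2  -> [-7, -7, 2]
SUB     -> [-7, -9]
ADD     -> [-16]
PUSH 11 -> [-16, 11]

0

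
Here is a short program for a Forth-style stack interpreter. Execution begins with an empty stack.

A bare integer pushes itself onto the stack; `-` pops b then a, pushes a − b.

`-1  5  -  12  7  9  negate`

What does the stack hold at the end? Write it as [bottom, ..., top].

-1     -> [-1]
5      -> [-1, 5]
-      -> [-6]
12     -> [-6, 12]
7      -> [-6, 12, 7]
9      -> [-6, 12, 7, 9]
negate -> [-6, 12, 7, -9]

[-6, 12, 7, -9]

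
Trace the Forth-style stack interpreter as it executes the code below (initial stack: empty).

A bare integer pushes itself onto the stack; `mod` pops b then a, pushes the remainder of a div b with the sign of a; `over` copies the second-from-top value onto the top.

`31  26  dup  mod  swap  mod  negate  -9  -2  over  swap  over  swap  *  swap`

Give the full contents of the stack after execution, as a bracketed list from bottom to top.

[0, -9, 18, -9]

31      [31]
26      [31, 26]
dup     [31, 26, 26]
mod     [31, 0]
swap    [0, 31]
mod     [0]
negate  [0]
-9      [0, -9]
-2      [0, -9, -2]
over    [0, -9, -2, -9]
swap    [0, -9, -9, -2]
over    [0, -9, -9, -2, -9]
swap    [0, -9, -9, -9, -2]
*       [0, -9, -9, 18]
swap    [0, -9, 18, -9]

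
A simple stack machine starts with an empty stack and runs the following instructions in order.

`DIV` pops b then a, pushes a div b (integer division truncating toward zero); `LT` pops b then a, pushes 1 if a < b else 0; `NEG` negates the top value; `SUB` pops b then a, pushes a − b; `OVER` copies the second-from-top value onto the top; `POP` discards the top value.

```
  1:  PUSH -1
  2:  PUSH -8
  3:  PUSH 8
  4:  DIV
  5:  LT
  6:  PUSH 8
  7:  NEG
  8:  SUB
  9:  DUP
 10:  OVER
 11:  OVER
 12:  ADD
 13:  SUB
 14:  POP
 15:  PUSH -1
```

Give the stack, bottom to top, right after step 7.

[0, -8]

PUSH -1 : [-1]
PUSH -8 : [-1, -8]
PUSH 8  : [-1, -8, 8]
DIV     : [-1, -1]
LT      : [0]
PUSH 8  : [0, 8]
NEG     : [0, -8]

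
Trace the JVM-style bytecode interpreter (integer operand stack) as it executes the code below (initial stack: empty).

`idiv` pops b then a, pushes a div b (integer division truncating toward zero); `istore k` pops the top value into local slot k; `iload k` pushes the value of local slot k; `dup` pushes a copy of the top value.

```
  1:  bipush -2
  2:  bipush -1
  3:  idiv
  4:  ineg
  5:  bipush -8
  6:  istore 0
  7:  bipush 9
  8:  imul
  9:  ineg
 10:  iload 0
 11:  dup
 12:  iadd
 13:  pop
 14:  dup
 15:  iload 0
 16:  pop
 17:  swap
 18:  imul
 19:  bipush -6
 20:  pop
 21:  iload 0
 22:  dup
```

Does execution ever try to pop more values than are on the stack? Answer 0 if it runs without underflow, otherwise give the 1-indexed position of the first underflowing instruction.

bipush -2 → -2
bipush -1 → -2 -1
idiv      → 2
ineg      → -2
bipush -8 → -2 -8
istore 0  → -2
bipush 9  → -2 9
imul      → -18
ineg      → 18
iload 0   → 18 -8
dup       → 18 -8 -8
iadd      → 18 -16
pop       → 18
dup       → 18 18
iload 0   → 18 18 -8
pop       → 18 18
swap      → 18 18
imul      → 324
bipush -6 → 324 -6
pop       → 324
iload 0   → 324 -8
dup       → 324 -8 -8

0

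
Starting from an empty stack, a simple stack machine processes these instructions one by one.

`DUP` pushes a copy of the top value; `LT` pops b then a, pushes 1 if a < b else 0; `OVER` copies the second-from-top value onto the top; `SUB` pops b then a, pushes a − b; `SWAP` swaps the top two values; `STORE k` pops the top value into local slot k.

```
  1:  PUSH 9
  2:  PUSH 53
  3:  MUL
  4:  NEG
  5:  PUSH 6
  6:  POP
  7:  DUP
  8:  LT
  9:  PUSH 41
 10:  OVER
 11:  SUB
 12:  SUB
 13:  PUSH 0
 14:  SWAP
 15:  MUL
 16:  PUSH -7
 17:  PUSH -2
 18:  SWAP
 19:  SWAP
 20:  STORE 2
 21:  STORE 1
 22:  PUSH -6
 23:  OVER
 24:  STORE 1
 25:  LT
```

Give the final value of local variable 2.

-2

PUSH 9  : [9]
PUSH 53 : [9, 53]
MUL     : [477]
NEG     : [-477]
PUSH 6  : [-477, 6]
POP     : [-477]
DUP     : [-477, -477]
LT      : [0]
PUSH 41 : [0, 41]
OVER    : [0, 41, 0]
SUB     : [0, 41]
SUB     : [-41]
PUSH 0  : [-41, 0]
SWAP    : [0, -41]
MUL     : [0]
PUSH -7 : [0, -7]
PUSH -2 : [0, -7, -2]
SWAP    : [0, -2, -7]
SWAP    : [0, -7, -2]
STORE 2 : [0, -7]
STORE 1 : [0]
PUSH -6 : [0, -6]
OVER    : [0, -6, 0]
STORE 1 : [0, -6]
LT      : [0]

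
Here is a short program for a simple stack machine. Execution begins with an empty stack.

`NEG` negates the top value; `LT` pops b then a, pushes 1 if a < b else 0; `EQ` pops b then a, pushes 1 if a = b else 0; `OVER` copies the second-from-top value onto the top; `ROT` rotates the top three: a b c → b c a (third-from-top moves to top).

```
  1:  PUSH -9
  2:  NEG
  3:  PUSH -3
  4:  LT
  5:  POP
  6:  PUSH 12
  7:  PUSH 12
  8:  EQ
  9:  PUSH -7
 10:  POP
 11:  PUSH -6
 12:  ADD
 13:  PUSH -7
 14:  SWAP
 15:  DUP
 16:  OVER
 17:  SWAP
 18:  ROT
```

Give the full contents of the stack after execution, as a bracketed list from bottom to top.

PUSH -9  -9
NEG      9
PUSH -3  9 -3
LT       0
POP      (empty)
PUSH 12  12
PUSH 12  12 12
EQ       1
PUSH -7  1 -7
POP      1
PUSH -6  1 -6
ADD      -5
PUSH -7  -5 -7
SWAP     -7 -5
DUP      -7 -5 -5
OVER     -7 -5 -5 -5
SWAP     -7 -5 -5 -5
ROT      -7 -5 -5 -5

[-7, -5, -5, -5]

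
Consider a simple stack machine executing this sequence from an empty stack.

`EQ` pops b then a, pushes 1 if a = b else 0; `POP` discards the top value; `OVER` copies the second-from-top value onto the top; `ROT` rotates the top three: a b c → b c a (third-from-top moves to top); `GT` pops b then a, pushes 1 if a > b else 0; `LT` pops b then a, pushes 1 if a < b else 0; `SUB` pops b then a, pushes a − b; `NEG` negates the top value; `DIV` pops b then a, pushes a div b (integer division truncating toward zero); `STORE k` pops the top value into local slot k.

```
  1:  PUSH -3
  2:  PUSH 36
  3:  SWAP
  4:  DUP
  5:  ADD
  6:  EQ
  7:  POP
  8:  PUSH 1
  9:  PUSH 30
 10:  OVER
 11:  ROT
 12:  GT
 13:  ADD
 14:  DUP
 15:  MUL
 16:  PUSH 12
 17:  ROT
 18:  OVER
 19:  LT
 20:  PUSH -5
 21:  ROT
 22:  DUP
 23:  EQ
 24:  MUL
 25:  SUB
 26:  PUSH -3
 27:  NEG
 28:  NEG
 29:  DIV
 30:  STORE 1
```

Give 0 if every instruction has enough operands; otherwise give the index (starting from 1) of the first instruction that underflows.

PUSH -3 -> -3
PUSH 36 -> -3 36
SWAP    -> 36 -3
DUP     -> 36 -3 -3
ADD     -> 36 -6
EQ      -> 0
POP     -> (empty)
PUSH 1  -> 1
PUSH 30 -> 1 30
OVER    -> 1 30 1
ROT     -> 30 1 1
GT      -> 30 0
ADD     -> 30
DUP     -> 30 30
MUL     -> 900
PUSH 12 -> 900 12
ROT  — needs 3 operands, stack has 2 → underflow

17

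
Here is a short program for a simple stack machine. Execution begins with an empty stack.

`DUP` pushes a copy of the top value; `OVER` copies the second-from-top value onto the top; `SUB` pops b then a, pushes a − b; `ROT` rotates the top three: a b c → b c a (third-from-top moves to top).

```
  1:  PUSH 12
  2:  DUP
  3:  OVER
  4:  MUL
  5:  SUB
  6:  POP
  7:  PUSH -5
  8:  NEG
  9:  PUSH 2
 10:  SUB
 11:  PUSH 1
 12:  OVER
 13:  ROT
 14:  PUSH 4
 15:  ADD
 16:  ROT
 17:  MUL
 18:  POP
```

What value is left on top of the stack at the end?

PUSH 12 -> [12]
DUP     -> [12, 12]
OVER    -> [12, 12, 12]
MUL     -> [12, 144]
SUB     -> [-132]
POP     -> []
PUSH -5 -> [-5]
NEG     -> [5]
PUSH 2  -> [5, 2]
SUB     -> [3]
PUSH 1  -> [3, 1]
OVER    -> [3, 1, 3]
ROT     -> [1, 3, 3]
PUSH 4  -> [1, 3, 3, 4]
ADD     -> [1, 3, 7]
ROT     -> [3, 7, 1]
MUL     -> [3, 7]
POP     -> [3]

3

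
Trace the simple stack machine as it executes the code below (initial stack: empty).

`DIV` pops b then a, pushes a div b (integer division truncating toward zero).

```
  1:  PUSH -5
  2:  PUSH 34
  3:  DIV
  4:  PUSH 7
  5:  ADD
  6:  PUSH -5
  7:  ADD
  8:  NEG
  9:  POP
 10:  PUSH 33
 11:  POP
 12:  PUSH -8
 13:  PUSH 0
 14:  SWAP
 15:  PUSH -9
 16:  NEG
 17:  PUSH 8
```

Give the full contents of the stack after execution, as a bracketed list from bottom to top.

[0, -8, 9, 8]

PUSH -5 -> [-5]
PUSH 34 -> [-5, 34]
DIV     -> [0]
PUSH 7  -> [0, 7]
ADD     -> [7]
PUSH -5 -> [7, -5]
ADD     -> [2]
NEG     -> [-2]
POP     -> []
PUSH 33 -> [33]
POP     -> []
PUSH -8 -> [-8]
PUSH 0  -> [-8, 0]
SWAP    -> [0, -8]
PUSH -9 -> [0, -8, -9]
NEG     -> [0, -8, 9]
PUSH 8  -> [0, -8, 9, 8]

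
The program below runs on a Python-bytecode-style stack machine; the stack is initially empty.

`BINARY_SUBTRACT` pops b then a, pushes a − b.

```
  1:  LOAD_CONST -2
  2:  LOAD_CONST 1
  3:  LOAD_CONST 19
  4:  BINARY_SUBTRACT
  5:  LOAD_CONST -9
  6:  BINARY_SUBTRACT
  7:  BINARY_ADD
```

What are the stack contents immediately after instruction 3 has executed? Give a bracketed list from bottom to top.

[-2, 1, 19]

LOAD_CONST -2 : [-2]
LOAD_CONST 1  : [-2, 1]
LOAD_CONST 19 : [-2, 1, 19]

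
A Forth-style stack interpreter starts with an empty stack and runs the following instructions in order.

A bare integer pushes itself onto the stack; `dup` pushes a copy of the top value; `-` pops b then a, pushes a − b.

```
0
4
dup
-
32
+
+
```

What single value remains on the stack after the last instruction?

32

0   -> [0]
4   -> [0, 4]
dup -> [0, 4, 4]
-   -> [0, 0]
32  -> [0, 0, 32]
+   -> [0, 32]
+   -> [32]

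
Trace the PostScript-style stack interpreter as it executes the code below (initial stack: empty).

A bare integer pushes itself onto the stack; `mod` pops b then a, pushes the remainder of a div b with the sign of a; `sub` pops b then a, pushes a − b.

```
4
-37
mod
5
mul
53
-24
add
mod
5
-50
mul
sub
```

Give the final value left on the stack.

4   -> 4
-37 -> 4 -37
mod -> 4
5   -> 4 5
mul -> 20
53  -> 20 53
-24 -> 20 53 -24
add -> 20 29
mod -> 20
5   -> 20 5
-50 -> 20 5 -50
mul -> 20 -250
sub -> 270

270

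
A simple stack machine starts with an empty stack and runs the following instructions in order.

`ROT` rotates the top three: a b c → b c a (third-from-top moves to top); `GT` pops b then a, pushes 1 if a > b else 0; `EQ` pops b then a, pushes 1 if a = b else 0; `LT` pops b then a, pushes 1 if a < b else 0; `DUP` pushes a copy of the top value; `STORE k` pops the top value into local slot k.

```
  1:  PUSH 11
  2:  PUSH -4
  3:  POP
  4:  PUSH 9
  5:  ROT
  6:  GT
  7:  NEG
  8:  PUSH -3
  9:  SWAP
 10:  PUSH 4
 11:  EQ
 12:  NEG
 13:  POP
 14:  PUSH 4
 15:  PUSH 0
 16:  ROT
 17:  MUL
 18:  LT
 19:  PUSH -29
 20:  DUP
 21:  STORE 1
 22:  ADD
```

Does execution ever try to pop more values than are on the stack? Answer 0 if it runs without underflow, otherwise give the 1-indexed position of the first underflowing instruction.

PUSH 11  [11]
PUSH -4  [11, -4]
POP      [11]
PUSH 9   [11, 9]
ROT  — needs 3 operands, stack has 2 → underflow

5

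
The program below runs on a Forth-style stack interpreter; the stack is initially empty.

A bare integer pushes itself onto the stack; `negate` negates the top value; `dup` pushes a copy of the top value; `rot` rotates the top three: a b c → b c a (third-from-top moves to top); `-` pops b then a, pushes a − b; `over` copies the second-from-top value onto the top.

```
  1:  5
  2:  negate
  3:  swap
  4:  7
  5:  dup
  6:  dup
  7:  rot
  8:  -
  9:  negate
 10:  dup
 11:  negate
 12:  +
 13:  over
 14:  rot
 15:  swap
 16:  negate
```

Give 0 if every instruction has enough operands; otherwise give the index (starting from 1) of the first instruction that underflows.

3

5      -> 5
negate -> -5
swap  — needs 2 operands, stack has 1 → underflow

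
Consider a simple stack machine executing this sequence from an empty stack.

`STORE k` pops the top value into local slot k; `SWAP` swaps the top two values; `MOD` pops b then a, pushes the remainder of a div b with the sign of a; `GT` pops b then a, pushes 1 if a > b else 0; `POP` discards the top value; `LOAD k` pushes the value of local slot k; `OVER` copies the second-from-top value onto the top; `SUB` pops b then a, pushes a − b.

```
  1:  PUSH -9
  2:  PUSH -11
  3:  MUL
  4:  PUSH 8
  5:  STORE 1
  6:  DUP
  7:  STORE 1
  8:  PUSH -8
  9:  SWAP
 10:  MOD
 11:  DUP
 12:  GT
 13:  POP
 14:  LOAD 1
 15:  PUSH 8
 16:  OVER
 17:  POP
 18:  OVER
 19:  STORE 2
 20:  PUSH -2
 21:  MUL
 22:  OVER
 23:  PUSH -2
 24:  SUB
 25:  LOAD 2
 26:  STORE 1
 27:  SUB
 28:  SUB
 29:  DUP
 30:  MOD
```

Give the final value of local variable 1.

PUSH -9  → -9
PUSH -11 → -9 -11
MUL      → 99
PUSH 8   → 99 8
STORE 1  → 99
DUP      → 99 99
STORE 1  → 99
PUSH -8  → 99 -8
SWAP     → -8 99
MOD      → -8
DUP      → -8 -8
GT       → 0
POP      → (empty)
LOAD 1   → 99
PUSH 8   → 99 8
OVER     → 99 8 99
POP      → 99 8
OVER     → 99 8 99
STORE 2  → 99 8
PUSH -2  → 99 8 -2
MUL      → 99 -16
OVER     → 99 -16 99
PUSH -2  → 99 -16 99 -2
SUB      → 99 -16 101
LOAD 2   → 99 -16 101 99
STORE 1  → 99 -16 101
SUB      → 99 -117
SUB      → 216
DUP      → 216 216
MOD      → 0

99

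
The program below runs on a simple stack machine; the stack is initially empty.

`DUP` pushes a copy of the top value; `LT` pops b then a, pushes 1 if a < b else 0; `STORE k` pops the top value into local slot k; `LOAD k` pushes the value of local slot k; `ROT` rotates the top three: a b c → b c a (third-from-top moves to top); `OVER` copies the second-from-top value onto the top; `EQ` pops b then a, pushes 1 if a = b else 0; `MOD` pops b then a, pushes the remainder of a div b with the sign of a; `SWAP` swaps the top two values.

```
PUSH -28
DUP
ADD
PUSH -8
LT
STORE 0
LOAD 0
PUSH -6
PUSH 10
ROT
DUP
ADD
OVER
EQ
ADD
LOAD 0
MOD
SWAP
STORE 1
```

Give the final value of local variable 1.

PUSH -28 : [-28]
DUP      : [-28, -28]
ADD      : [-56]
PUSH -8  : [-56, -8]
LT       : [1]
STORE 0  : []
LOAD 0   : [1]
PUSH -6  : [1, -6]
PUSH 10  : [1, -6, 10]
ROT      : [-6, 10, 1]
DUP      : [-6, 10, 1, 1]
ADD      : [-6, 10, 2]
OVER     : [-6, 10, 2, 10]
EQ       : [-6, 10, 0]
ADD      : [-6, 10]
LOAD 0   : [-6, 10, 1]
MOD      : [-6, 0]
SWAP     : [0, -6]
STORE 1  : [0]

-6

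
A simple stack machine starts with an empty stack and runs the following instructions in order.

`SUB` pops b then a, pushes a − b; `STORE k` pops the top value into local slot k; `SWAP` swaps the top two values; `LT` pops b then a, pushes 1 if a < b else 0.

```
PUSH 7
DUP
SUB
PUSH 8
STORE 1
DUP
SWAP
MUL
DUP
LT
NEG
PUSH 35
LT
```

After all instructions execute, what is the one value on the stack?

1

PUSH 7   7
DUP      7 7
SUB      0
PUSH 8   0 8
STORE 1  0
DUP      0 0
SWAP     0 0
MUL      0
DUP      0 0
LT       0
NEG      0
PUSH 35  0 35
LT       1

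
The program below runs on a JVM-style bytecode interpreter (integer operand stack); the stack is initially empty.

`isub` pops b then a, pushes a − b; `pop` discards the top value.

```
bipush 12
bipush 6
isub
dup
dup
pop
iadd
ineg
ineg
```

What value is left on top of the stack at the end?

bipush 12 -> 12
bipush 6  -> 12 6
isub      -> 6
dup       -> 6 6
dup       -> 6 6 6
pop       -> 6 6
iadd      -> 12
ineg      -> -12
ineg      -> 12

12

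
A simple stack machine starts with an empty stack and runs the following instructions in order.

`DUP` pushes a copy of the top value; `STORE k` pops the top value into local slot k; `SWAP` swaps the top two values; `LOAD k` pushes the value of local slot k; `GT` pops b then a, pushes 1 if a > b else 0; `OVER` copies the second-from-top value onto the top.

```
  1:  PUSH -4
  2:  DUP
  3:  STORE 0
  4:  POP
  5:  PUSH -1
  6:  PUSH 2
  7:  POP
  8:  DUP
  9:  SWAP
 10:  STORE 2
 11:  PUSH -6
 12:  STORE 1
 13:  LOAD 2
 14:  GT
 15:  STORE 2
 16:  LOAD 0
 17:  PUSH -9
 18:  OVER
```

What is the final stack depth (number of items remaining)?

PUSH -4 -> -4
DUP     -> -4 -4
STORE 0 -> -4
POP     -> (empty)
PUSH -1 -> -1
PUSH 2  -> -1 2
POP     -> -1
DUP     -> -1 -1
SWAP    -> -1 -1
STORE 2 -> -1
PUSH -6 -> -1 -6
STORE 1 -> -1
LOAD 2  -> -1 -1
GT      -> 0
STORE 2 -> (empty)
LOAD 0  -> -4
PUSH -9 -> -4 -9
OVER    -> -4 -9 -4

3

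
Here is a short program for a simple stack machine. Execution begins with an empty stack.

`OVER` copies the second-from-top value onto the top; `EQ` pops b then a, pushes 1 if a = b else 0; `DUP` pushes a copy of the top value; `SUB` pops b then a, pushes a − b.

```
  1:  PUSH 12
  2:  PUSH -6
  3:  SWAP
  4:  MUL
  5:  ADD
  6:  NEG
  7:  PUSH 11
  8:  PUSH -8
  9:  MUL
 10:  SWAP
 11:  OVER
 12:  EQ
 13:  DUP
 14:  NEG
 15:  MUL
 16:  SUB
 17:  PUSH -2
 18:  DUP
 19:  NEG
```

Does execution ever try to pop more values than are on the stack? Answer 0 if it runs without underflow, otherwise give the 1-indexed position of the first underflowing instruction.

5

PUSH 12 -> [12]
PUSH -6 -> [12, -6]
SWAP    -> [-6, 12]
MUL     -> [-72]
ADD  — needs 2 operands, stack has 1 → underflow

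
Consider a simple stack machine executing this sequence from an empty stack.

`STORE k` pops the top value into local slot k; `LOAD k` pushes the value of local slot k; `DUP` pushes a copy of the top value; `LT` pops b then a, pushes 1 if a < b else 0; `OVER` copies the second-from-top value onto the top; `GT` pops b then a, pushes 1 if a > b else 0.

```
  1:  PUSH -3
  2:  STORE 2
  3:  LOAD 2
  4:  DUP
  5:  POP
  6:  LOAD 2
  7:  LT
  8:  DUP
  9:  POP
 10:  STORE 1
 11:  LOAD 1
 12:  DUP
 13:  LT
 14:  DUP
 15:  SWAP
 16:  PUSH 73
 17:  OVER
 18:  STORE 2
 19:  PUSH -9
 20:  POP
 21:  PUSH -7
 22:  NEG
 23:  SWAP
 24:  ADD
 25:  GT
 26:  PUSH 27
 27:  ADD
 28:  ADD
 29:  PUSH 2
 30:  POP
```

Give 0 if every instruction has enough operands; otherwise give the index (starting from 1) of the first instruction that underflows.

PUSH -3 : [-3]
STORE 2 : []
LOAD 2  : [-3]
DUP     : [-3, -3]
POP     : [-3]
LOAD 2  : [-3, -3]
LT      : [0]
DUP     : [0, 0]
POP     : [0]
STORE 1 : []
LOAD 1  : [0]
DUP     : [0, 0]
LT      : [0]
DUP     : [0, 0]
SWAP    : [0, 0]
PUSH 73 : [0, 0, 73]
OVER    : [0, 0, 73, 0]
STORE 2 : [0, 0, 73]
PUSH -9 : [0, 0, 73, -9]
POP     : [0, 0, 73]
PUSH -7 : [0, 0, 73, -7]
NEG     : [0, 0, 73, 7]
SWAP    : [0, 0, 7, 73]
ADD     : [0, 0, 80]
GT      : [0, 0]
PUSH 27 : [0, 0, 27]
ADD     : [0, 27]
ADD     : [27]
PUSH 2  : [27, 2]
POP     : [27]

0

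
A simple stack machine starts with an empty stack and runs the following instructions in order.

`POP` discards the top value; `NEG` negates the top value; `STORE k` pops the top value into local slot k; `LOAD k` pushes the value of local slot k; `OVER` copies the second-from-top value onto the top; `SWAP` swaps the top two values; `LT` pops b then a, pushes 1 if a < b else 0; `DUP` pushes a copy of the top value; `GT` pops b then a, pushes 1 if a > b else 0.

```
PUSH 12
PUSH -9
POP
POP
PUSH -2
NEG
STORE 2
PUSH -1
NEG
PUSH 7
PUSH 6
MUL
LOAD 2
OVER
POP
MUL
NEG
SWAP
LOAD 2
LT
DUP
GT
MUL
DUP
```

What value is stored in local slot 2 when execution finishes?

2

PUSH 12 -> [12]
PUSH -9 -> [12, -9]
POP     -> [12]
POP     -> []
PUSH -2 -> [-2]
NEG     -> [2]
STORE 2 -> []
PUSH -1 -> [-1]
NEG     -> [1]
PUSH 7  -> [1, 7]
PUSH 6  -> [1, 7, 6]
MUL     -> [1, 42]
LOAD 2  -> [1, 42, 2]
OVER    -> [1, 42, 2, 42]
POP     -> [1, 42, 2]
MUL     -> [1, 84]
NEG     -> [1, -84]
SWAP    -> [-84, 1]
LOAD 2  -> [-84, 1, 2]
LT      -> [-84, 1]
DUP     -> [-84, 1, 1]
GT      -> [-84, 0]
MUL     -> [0]
DUP     -> [0, 0]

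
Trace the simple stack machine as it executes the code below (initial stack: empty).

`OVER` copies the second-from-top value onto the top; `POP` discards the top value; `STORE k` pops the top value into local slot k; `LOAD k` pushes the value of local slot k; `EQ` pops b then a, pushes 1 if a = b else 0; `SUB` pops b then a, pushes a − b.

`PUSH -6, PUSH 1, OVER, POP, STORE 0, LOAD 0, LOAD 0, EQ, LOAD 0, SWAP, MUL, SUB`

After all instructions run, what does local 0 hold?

PUSH -6  [-6]
PUSH 1   [-6, 1]
OVER     [-6, 1, -6]
POP      [-6, 1]
STORE 0  [-6]
LOAD 0   [-6, 1]
LOAD 0   [-6, 1, 1]
EQ       [-6, 1]
LOAD 0   [-6, 1, 1]
SWAP     [-6, 1, 1]
MUL      [-6, 1]
SUB      [-7]

1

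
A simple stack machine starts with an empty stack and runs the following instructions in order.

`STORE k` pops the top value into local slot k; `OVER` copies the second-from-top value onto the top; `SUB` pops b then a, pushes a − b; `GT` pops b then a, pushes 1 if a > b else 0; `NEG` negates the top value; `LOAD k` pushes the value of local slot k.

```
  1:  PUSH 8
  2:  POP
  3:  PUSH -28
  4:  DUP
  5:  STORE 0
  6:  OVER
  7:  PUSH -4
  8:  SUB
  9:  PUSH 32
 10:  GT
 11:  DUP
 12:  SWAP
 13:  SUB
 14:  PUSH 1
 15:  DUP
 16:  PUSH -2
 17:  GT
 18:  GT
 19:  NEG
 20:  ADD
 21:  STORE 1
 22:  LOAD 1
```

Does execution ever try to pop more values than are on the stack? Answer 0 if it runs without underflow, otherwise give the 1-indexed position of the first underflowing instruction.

6

PUSH 8   -> 8
POP      -> (empty)
PUSH -28 -> -28
DUP      -> -28 -28
STORE 0  -> -28
OVER  — needs 2 operands, stack has 1 → underflow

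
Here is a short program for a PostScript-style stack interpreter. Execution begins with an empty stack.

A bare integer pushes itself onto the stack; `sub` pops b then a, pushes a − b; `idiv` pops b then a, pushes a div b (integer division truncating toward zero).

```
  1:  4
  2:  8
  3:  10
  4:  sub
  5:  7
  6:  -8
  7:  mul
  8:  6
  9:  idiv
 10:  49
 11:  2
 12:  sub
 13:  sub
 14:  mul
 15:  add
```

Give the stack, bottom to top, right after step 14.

4    -> [4]
8    -> [4, 8]
10   -> [4, 8, 10]
sub  -> [4, -2]
7    -> [4, -2, 7]
-8   -> [4, -2, 7, -8]
mul  -> [4, -2, -56]
6    -> [4, -2, -56, 6]
idiv -> [4, -2, -9]
49   -> [4, -2, -9, 49]
2    -> [4, -2, -9, 49, 2]
sub  -> [4, -2, -9, 47]
sub  -> [4, -2, -56]
mul  -> [4, 112]

[4, 112]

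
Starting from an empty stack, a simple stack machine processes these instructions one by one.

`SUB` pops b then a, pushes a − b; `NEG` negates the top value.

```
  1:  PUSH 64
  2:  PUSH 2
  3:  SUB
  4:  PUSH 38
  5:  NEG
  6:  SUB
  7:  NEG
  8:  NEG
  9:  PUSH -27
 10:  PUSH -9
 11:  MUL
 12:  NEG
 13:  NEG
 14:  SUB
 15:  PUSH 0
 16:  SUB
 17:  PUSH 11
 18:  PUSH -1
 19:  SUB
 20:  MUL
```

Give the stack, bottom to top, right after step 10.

PUSH 64   64
PUSH 2    64 2
SUB       62
PUSH 38   62 38
NEG       62 -38
SUB       100
NEG       -100
NEG       100
PUSH -27  100 -27
PUSH -9   100 -27 -9

[100, -27, -9]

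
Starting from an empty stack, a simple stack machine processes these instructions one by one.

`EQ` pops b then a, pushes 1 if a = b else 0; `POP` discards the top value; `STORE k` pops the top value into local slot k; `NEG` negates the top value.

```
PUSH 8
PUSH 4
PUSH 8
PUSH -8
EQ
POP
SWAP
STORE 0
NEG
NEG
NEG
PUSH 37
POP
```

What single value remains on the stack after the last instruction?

-4

PUSH 8  -> [8]
PUSH 4  -> [8, 4]
PUSH 8  -> [8, 4, 8]
PUSH -8 -> [8, 4, 8, -8]
EQ      -> [8, 4, 0]
POP     -> [8, 4]
SWAP    -> [4, 8]
STORE 0 -> [4]
NEG     -> [-4]
NEG     -> [4]
NEG     -> [-4]
PUSH 37 -> [-4, 37]
POP     -> [-4]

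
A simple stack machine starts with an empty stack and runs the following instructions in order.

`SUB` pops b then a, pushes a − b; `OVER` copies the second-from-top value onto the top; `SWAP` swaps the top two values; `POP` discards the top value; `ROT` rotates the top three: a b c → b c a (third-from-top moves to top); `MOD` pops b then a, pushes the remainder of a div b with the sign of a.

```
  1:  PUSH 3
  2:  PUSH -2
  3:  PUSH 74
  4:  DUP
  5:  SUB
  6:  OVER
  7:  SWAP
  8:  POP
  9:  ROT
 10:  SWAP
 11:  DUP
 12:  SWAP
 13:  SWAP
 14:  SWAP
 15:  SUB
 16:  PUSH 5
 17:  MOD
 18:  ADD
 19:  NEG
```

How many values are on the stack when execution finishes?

PUSH 3   3
PUSH -2  3 -2
PUSH 74  3 -2 74
DUP      3 -2 74 74
SUB      3 -2 0
OVER     3 -2 0 -2
SWAP     3 -2 -2 0
POP      3 -2 -2
ROT      -2 -2 3
SWAP     -2 3 -2
DUP      -2 3 -2 -2
SWAP     -2 3 -2 -2
SWAP     -2 3 -2 -2
SWAP     -2 3 -2 -2
SUB      -2 3 0
PUSH 5   -2 3 0 5
MOD      -2 3 0
ADD      -2 3
NEG      -2 -3

2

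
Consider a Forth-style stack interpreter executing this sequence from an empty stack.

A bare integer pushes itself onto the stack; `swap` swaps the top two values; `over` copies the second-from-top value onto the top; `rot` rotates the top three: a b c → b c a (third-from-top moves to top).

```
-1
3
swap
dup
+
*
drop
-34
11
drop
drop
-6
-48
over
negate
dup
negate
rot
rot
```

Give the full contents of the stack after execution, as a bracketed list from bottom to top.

[-6, -6, -48, 6]

-1     → [-1]
3      → [-1, 3]
swap   → [3, -1]
dup    → [3, -1, -1]
+      → [3, -2]
*      → [-6]
drop   → []
-34    → [-34]
11     → [-34, 11]
drop   → [-34]
drop   → []
-6     → [-6]
-48    → [-6, -48]
over   → [-6, -48, -6]
negate → [-6, -48, 6]
dup    → [-6, -48, 6, 6]
negate → [-6, -48, 6, -6]
rot    → [-6, 6, -6, -48]
rot    → [-6, -6, -48, 6]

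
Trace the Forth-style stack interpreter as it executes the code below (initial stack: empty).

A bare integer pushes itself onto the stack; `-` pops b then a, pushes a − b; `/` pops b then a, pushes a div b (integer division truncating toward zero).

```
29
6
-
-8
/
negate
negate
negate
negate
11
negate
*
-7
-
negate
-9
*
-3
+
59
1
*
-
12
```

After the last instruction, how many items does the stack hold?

29     : 29
6      : 29 6
-      : 23
-8     : 23 -8
/      : -2
negate : 2
negate : -2
negate : 2
negate : -2
11     : -2 11
negate : -2 -11
*      : 22
-7     : 22 -7
-      : 29
negate : -29
-9     : -29 -9
*      : 261
-3     : 261 -3
+      : 258
59     : 258 59
1      : 258 59 1
*      : 258 59
-      : 199
12     : 199 12

2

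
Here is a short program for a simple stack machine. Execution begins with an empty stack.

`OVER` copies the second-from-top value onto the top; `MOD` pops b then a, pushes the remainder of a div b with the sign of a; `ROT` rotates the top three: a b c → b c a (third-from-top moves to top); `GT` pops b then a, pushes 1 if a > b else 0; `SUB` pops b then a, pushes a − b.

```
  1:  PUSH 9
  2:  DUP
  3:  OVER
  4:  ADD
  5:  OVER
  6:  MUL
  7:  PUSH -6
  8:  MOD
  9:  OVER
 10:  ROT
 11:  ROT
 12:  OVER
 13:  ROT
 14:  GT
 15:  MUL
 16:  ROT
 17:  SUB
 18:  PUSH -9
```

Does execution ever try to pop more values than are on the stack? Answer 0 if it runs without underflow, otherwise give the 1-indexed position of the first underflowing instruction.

16

PUSH 9  → [9]
DUP     → [9, 9]
OVER    → [9, 9, 9]
ADD     → [9, 18]
OVER    → [9, 18, 9]
MUL     → [9, 162]
PUSH -6 → [9, 162, -6]
MOD     → [9, 0]
OVER    → [9, 0, 9]
ROT     → [0, 9, 9]
ROT     → [9, 9, 0]
OVER    → [9, 9, 0, 9]
ROT     → [9, 0, 9, 9]
GT      → [9, 0, 0]
MUL     → [9, 0]
ROT  — needs 3 operands, stack has 2 → underflow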